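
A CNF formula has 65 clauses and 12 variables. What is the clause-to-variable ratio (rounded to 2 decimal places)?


Clause-to-variable ratio = clauses / variables.
65 / 12 = 5.42.

5.42


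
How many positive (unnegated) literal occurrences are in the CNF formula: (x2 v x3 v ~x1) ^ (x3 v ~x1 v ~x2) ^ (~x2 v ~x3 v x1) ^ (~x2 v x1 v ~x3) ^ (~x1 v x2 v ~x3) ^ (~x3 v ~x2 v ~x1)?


Scan each clause for unnegated literals.
Clause 1: 2 positive; Clause 2: 1 positive; Clause 3: 1 positive; Clause 4: 1 positive; Clause 5: 1 positive; Clause 6: 0 positive.
Total positive literal occurrences = 6.

6


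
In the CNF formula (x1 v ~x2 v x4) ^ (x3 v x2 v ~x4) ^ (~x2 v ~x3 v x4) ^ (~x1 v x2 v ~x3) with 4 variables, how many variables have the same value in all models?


Find all satisfying assignments: 9 model(s).
Check which variables have the same value in every model.
No variable is fixed across all models.
Backbone size = 0.

0


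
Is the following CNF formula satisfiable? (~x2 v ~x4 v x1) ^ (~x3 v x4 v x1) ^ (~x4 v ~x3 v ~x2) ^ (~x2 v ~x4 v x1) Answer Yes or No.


Check all 16 possible truth assignments.
Number of satisfying assignments found: 11.
The formula is satisfiable.

Yes


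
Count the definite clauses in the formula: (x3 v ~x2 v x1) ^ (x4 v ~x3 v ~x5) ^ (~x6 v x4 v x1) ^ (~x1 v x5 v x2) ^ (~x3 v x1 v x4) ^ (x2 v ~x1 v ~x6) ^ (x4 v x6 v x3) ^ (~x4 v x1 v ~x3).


A definite clause has exactly one positive literal.
Clause 1: 2 positive -> not definite
Clause 2: 1 positive -> definite
Clause 3: 2 positive -> not definite
Clause 4: 2 positive -> not definite
Clause 5: 2 positive -> not definite
Clause 6: 1 positive -> definite
Clause 7: 3 positive -> not definite
Clause 8: 1 positive -> definite
Definite clause count = 3.

3


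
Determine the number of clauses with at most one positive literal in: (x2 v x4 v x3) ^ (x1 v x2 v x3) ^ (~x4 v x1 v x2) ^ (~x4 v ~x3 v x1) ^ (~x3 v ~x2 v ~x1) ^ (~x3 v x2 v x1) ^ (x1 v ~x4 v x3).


A Horn clause has at most one positive literal.
Clause 1: 3 positive lit(s) -> not Horn
Clause 2: 3 positive lit(s) -> not Horn
Clause 3: 2 positive lit(s) -> not Horn
Clause 4: 1 positive lit(s) -> Horn
Clause 5: 0 positive lit(s) -> Horn
Clause 6: 2 positive lit(s) -> not Horn
Clause 7: 2 positive lit(s) -> not Horn
Total Horn clauses = 2.

2


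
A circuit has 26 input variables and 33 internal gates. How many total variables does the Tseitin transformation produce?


The Tseitin transformation introduces one auxiliary variable per gate.
Total variables = inputs + gates = 26 + 33 = 59.

59


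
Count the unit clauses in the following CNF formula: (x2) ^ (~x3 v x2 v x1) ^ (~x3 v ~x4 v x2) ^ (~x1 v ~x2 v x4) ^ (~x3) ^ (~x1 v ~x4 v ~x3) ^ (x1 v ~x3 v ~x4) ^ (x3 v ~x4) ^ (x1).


A unit clause contains exactly one literal.
Unit clauses found: (x2), (~x3), (x1).
Count = 3.

3


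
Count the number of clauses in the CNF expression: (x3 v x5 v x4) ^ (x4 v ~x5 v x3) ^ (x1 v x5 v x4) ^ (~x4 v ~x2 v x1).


Each group enclosed in parentheses joined by ^ is one clause.
Counting the conjuncts: 4 clauses.

4


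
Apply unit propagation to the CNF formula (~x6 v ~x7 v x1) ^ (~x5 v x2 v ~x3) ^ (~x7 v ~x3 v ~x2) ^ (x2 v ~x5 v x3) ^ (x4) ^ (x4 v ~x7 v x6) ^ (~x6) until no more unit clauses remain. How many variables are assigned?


Unit propagation repeatedly assigns the literal in any unit clause, then simplifies.
Assignments in order: x4 = T, x6 = F.
No further unit clauses remain.
Total variables assigned = 2.

2


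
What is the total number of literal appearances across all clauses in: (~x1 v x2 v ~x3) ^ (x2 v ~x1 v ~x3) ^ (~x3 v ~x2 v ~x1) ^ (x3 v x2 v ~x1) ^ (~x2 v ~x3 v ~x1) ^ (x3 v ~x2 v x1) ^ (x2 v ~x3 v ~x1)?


Clause lengths: 3, 3, 3, 3, 3, 3, 3.
Sum = 3 + 3 + 3 + 3 + 3 + 3 + 3 = 21.

21


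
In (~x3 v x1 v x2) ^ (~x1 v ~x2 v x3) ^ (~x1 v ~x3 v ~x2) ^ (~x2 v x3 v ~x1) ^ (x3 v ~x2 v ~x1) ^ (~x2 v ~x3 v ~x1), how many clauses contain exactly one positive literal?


A definite clause has exactly one positive literal.
Clause 1: 2 positive -> not definite
Clause 2: 1 positive -> definite
Clause 3: 0 positive -> not definite
Clause 4: 1 positive -> definite
Clause 5: 1 positive -> definite
Clause 6: 0 positive -> not definite
Definite clause count = 3.

3


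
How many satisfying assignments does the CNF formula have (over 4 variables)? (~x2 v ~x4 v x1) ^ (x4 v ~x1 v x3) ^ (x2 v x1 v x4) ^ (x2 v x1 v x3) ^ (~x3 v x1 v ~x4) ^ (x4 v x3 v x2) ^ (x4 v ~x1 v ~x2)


Enumerate all 16 truth assignments over 4 variables.
Test each against every clause.
Satisfying assignments found: 7.

7


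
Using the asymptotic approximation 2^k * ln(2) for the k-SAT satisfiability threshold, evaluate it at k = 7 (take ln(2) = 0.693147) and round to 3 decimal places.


Using the asymptotic formula: threshold ~ 2^k * ln(2).
2^7 = 128.
128 * 0.693147 = 88.723.

88.723


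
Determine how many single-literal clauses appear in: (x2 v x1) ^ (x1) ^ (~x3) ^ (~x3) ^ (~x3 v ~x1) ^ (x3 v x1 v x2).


A unit clause contains exactly one literal.
Unit clauses found: (x1), (~x3), (~x3).
Count = 3.

3


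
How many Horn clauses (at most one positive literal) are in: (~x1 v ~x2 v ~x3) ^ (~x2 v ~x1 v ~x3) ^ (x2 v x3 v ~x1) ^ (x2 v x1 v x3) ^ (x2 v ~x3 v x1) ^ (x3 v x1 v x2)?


A Horn clause has at most one positive literal.
Clause 1: 0 positive lit(s) -> Horn
Clause 2: 0 positive lit(s) -> Horn
Clause 3: 2 positive lit(s) -> not Horn
Clause 4: 3 positive lit(s) -> not Horn
Clause 5: 2 positive lit(s) -> not Horn
Clause 6: 3 positive lit(s) -> not Horn
Total Horn clauses = 2.

2


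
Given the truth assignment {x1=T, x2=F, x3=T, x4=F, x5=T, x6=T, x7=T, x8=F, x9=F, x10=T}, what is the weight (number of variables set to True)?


The weight is the number of variables assigned True.
True variables: x1, x3, x5, x6, x7, x10.
Weight = 6.

6


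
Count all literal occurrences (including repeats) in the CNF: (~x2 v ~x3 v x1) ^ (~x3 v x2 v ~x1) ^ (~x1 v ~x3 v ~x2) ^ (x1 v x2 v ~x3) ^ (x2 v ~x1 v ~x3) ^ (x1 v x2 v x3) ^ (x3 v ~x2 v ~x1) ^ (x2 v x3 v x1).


Clause lengths: 3, 3, 3, 3, 3, 3, 3, 3.
Sum = 3 + 3 + 3 + 3 + 3 + 3 + 3 + 3 = 24.

24


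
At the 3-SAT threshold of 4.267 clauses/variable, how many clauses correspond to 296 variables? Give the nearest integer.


The 3-SAT phase transition occurs at approximately 4.267 clauses per variable.
m = 4.267 * 296 = 1263.032.
Rounded to nearest integer: 1263.

1263


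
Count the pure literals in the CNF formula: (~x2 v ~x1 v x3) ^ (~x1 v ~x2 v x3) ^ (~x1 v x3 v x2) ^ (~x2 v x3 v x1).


A pure literal appears in only one polarity across all clauses.
Pure literals: x3 (positive only).
Count = 1.

1


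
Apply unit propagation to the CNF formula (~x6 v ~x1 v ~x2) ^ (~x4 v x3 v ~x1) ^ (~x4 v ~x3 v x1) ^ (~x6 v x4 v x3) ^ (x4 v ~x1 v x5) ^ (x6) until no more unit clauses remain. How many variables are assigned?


Unit propagation repeatedly assigns the literal in any unit clause, then simplifies.
Assignments in order: x6 = T.
No further unit clauses remain.
Total variables assigned = 1.

1


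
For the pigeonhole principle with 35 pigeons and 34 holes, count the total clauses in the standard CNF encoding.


The PHP encoding has two parts:
1) At-least-one-hole clauses: 35 (one per pigeon, each with 34 literals).
2) At-most-one-pigeon-per-hole clauses: 34 holes * C(35,2) = 34 * 595 = 20230.
Total clauses = 35 + 20230 = 20265.

20265


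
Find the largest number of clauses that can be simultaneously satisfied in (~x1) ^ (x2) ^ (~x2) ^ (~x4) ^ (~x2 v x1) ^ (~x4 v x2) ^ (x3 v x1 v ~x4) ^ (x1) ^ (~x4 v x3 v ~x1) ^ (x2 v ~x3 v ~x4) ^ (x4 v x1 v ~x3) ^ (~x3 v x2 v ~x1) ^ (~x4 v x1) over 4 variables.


Enumerate all 16 truth assignments.
For each, count how many of the 13 clauses are satisfied.
The formula is not fully satisfiable, so the maximum is below 13.
Maximum simultaneously satisfiable clauses = 11.

11


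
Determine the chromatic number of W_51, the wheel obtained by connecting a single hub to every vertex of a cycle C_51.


W_51 consists of the cycle C_51 together with a hub vertex adjacent to every cycle vertex.
The cycle C_51 needs 3 colors (odd cycle -> 3).
The hub is adjacent to every cycle vertex, so it must receive a new color distinct from all of them.
Chromatic number = 3 + 1 = 4.

4


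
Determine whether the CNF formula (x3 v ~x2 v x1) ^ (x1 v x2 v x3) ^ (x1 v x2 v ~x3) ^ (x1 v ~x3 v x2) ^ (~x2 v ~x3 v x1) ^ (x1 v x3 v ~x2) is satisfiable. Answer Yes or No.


Check all 8 possible truth assignments.
Number of satisfying assignments found: 4.
The formula is satisfiable.

Yes


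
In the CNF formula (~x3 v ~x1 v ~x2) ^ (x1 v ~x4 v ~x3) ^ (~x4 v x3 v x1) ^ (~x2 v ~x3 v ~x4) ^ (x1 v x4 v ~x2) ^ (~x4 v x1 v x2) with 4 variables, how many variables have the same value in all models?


Find all satisfying assignments: 8 model(s).
Check which variables have the same value in every model.
No variable is fixed across all models.
Backbone size = 0.

0


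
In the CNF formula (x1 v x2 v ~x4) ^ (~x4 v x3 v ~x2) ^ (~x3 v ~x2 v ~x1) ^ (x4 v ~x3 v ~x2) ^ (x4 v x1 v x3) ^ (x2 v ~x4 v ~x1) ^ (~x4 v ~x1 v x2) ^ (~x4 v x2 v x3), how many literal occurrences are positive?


Scan each clause for unnegated literals.
Clause 1: 2 positive; Clause 2: 1 positive; Clause 3: 0 positive; Clause 4: 1 positive; Clause 5: 3 positive; Clause 6: 1 positive; Clause 7: 1 positive; Clause 8: 2 positive.
Total positive literal occurrences = 11.

11


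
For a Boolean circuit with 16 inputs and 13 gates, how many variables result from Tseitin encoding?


The Tseitin transformation introduces one auxiliary variable per gate.
Total variables = inputs + gates = 16 + 13 = 29.

29


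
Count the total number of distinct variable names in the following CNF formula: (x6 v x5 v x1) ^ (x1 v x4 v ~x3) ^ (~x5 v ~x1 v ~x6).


Identify each distinct variable in the formula.
Variables found: x1, x3, x4, x5, x6.
Total distinct variables = 5.

5


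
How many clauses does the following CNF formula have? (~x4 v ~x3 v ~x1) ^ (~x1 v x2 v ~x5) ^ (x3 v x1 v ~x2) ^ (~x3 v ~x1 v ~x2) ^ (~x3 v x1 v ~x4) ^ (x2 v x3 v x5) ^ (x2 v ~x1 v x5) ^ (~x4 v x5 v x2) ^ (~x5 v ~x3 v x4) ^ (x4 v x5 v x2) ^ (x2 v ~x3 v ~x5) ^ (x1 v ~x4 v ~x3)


Each group enclosed in parentheses joined by ^ is one clause.
Counting the conjuncts: 12 clauses.

12


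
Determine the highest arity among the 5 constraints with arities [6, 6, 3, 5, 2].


The arities are: 6, 6, 3, 5, 2.
Scan for the maximum value.
Maximum arity = 6.

6


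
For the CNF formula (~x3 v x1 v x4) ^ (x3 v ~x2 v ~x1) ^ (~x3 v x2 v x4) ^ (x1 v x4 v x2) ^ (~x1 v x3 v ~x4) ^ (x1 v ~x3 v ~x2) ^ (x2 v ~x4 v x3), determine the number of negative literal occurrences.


Scan each clause for negated literals.
Clause 1: 1 negative; Clause 2: 2 negative; Clause 3: 1 negative; Clause 4: 0 negative; Clause 5: 2 negative; Clause 6: 2 negative; Clause 7: 1 negative.
Total negative literal occurrences = 9.

9


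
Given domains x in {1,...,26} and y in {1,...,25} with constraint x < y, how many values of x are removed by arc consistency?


For the constraint x < y, x needs a supporting value in y's domain.
x can be at most 24 (one less than y's maximum).
Valid x values from domain: 24 out of 26.
Pruned = 26 - 24 = 2.

2


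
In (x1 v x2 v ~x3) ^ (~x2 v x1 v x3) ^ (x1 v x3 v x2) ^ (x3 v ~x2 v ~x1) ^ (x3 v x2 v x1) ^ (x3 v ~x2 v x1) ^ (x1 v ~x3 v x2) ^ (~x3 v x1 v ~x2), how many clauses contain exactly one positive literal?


A definite clause has exactly one positive literal.
Clause 1: 2 positive -> not definite
Clause 2: 2 positive -> not definite
Clause 3: 3 positive -> not definite
Clause 4: 1 positive -> definite
Clause 5: 3 positive -> not definite
Clause 6: 2 positive -> not definite
Clause 7: 2 positive -> not definite
Clause 8: 1 positive -> definite
Definite clause count = 2.

2


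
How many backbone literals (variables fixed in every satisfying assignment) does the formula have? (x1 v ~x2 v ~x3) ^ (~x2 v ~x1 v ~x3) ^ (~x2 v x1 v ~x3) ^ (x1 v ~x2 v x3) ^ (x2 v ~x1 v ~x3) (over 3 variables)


Find all satisfying assignments: 4 model(s).
Check which variables have the same value in every model.
No variable is fixed across all models.
Backbone size = 0.

0


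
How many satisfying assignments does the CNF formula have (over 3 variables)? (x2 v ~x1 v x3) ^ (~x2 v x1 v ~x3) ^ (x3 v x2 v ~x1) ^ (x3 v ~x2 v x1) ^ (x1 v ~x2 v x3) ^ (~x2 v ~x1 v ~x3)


Enumerate all 8 truth assignments over 3 variables.
Test each against every clause.
Satisfying assignments found: 4.

4


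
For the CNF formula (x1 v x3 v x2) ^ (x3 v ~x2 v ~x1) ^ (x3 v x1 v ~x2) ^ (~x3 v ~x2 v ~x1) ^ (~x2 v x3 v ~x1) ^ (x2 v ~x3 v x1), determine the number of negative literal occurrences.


Scan each clause for negated literals.
Clause 1: 0 negative; Clause 2: 2 negative; Clause 3: 1 negative; Clause 4: 3 negative; Clause 5: 2 negative; Clause 6: 1 negative.
Total negative literal occurrences = 9.

9


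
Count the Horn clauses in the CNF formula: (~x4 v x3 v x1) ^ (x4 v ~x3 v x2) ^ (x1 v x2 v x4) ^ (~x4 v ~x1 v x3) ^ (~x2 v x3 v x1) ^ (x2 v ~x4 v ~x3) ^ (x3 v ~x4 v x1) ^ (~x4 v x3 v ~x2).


A Horn clause has at most one positive literal.
Clause 1: 2 positive lit(s) -> not Horn
Clause 2: 2 positive lit(s) -> not Horn
Clause 3: 3 positive lit(s) -> not Horn
Clause 4: 1 positive lit(s) -> Horn
Clause 5: 2 positive lit(s) -> not Horn
Clause 6: 1 positive lit(s) -> Horn
Clause 7: 2 positive lit(s) -> not Horn
Clause 8: 1 positive lit(s) -> Horn
Total Horn clauses = 3.

3


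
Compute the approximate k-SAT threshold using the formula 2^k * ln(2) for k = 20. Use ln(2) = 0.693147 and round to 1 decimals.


Using the asymptotic formula: threshold ~ 2^k * ln(2).
2^20 = 1048576.
1048576 * 0.693147 = 726817.3.

726817.3


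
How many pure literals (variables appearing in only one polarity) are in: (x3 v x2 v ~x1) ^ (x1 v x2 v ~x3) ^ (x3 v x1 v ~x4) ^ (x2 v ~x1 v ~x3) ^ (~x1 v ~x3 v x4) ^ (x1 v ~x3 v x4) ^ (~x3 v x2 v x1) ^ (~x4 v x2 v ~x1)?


A pure literal appears in only one polarity across all clauses.
Pure literals: x2 (positive only).
Count = 1.

1


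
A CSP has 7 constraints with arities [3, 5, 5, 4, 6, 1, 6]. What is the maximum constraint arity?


The arities are: 3, 5, 5, 4, 6, 1, 6.
Scan for the maximum value.
Maximum arity = 6.

6


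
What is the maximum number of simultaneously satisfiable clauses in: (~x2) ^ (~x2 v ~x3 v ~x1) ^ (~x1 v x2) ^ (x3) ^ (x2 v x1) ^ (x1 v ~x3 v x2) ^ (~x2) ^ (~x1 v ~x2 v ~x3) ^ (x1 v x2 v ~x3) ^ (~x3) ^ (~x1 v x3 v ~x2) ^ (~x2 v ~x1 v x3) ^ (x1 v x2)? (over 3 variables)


Enumerate all 8 truth assignments.
For each, count how many of the 13 clauses are satisfied.
The formula is not fully satisfiable, so the maximum is below 13.
Maximum simultaneously satisfiable clauses = 11.

11


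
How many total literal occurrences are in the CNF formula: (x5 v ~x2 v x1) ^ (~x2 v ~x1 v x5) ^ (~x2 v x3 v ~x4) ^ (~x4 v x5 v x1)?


Clause lengths: 3, 3, 3, 3.
Sum = 3 + 3 + 3 + 3 = 12.

12


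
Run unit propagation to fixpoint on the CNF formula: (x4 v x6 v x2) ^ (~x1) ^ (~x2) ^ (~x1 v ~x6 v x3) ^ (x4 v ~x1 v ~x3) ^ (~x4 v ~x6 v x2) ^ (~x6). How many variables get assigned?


Unit propagation repeatedly assigns the literal in any unit clause, then simplifies.
Assignments in order: x1 = F, x2 = F, x6 = F, x4 = T.
No further unit clauses remain.
Total variables assigned = 4.

4


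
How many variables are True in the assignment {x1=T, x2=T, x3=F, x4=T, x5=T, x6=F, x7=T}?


The weight is the number of variables assigned True.
True variables: x1, x2, x4, x5, x7.
Weight = 5.

5


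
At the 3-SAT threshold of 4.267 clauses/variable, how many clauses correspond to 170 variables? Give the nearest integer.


The 3-SAT phase transition occurs at approximately 4.267 clauses per variable.
m = 4.267 * 170 = 725.39.
Rounded to nearest integer: 725.

725


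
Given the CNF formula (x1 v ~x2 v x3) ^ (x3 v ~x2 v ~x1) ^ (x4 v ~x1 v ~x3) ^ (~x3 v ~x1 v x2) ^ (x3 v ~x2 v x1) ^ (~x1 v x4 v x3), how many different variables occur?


Identify each distinct variable in the formula.
Variables found: x1, x2, x3, x4.
Total distinct variables = 4.

4


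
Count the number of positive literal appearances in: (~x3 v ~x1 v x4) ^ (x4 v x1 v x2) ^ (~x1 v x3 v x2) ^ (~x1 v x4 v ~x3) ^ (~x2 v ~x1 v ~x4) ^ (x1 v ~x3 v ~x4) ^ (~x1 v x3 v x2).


Scan each clause for unnegated literals.
Clause 1: 1 positive; Clause 2: 3 positive; Clause 3: 2 positive; Clause 4: 1 positive; Clause 5: 0 positive; Clause 6: 1 positive; Clause 7: 2 positive.
Total positive literal occurrences = 10.

10


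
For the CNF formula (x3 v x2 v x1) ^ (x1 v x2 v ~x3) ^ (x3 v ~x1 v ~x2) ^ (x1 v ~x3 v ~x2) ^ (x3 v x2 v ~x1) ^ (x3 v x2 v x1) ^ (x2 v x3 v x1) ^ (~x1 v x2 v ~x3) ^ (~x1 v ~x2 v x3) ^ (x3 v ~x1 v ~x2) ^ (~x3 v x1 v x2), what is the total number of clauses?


Each group enclosed in parentheses joined by ^ is one clause.
Counting the conjuncts: 11 clauses.

11


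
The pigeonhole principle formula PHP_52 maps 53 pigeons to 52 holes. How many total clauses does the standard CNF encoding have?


The PHP encoding has two parts:
1) At-least-one-hole clauses: 53 (one per pigeon, each with 52 literals).
2) At-most-one-pigeon-per-hole clauses: 52 holes * C(53,2) = 52 * 1378 = 71656.
Total clauses = 53 + 71656 = 71709.

71709


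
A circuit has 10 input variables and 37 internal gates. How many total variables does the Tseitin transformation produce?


The Tseitin transformation introduces one auxiliary variable per gate.
Total variables = inputs + gates = 10 + 37 = 47.

47


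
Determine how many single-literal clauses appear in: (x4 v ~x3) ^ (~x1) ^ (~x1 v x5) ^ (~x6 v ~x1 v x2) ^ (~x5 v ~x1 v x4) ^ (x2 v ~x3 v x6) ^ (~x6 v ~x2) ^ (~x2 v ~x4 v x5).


A unit clause contains exactly one literal.
Unit clauses found: (~x1).
Count = 1.

1


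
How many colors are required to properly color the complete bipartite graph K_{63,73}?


K_{63,73} is bipartite by definition: the two parts are independent sets, with every edge crossing between them.
Color all vertices in one part with color 1 and all vertices in the other part with color 2.
Since the graph has at least one edge, one color does not suffice.
Chromatic number = 2.

2


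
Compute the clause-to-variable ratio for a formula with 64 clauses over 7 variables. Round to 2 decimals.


Clause-to-variable ratio = clauses / variables.
64 / 7 = 9.14.

9.14


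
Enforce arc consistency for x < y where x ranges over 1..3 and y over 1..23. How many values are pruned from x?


For the constraint x < y, x needs a supporting value in y's domain.
x can be at most 22 (one less than y's maximum).
Valid x values from domain: 3 out of 3.
Pruned = 3 - 3 = 0.

0


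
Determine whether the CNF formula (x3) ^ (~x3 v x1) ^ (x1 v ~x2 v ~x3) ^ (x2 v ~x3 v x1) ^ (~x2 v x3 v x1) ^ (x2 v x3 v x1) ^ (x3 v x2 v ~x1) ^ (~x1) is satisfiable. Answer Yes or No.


Check all 8 possible truth assignments.
Number of satisfying assignments found: 0.
The formula is unsatisfiable.

No


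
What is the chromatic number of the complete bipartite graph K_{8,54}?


K_{8,54} is bipartite by definition: the two parts are independent sets, with every edge crossing between them.
Color all vertices in one part with color 1 and all vertices in the other part with color 2.
Since the graph has at least one edge, one color does not suffice.
Chromatic number = 2.

2


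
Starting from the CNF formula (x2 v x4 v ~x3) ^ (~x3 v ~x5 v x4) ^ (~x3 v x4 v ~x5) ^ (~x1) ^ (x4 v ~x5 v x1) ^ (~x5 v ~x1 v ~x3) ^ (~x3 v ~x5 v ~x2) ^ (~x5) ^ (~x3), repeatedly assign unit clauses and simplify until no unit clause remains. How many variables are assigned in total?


Unit propagation repeatedly assigns the literal in any unit clause, then simplifies.
Assignments in order: x1 = F, x5 = F, x3 = F.
No further unit clauses remain.
Total variables assigned = 3.

3


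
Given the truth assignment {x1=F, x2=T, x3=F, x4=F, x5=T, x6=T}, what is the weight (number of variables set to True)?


The weight is the number of variables assigned True.
True variables: x2, x5, x6.
Weight = 3.

3


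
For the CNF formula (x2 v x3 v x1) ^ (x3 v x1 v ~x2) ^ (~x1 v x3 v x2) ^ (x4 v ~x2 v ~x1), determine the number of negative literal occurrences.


Scan each clause for negated literals.
Clause 1: 0 negative; Clause 2: 1 negative; Clause 3: 1 negative; Clause 4: 2 negative.
Total negative literal occurrences = 4.

4


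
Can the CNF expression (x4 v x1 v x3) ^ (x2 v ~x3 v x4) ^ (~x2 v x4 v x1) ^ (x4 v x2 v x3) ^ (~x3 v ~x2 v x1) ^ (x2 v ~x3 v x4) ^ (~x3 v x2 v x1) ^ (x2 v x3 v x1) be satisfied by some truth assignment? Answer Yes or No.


Check all 16 possible truth assignments.
Number of satisfying assignments found: 7.
The formula is satisfiable.

Yes


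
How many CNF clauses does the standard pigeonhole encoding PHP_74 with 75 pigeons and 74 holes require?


The PHP encoding has two parts:
1) At-least-one-hole clauses: 75 (one per pigeon, each with 74 literals).
2) At-most-one-pigeon-per-hole clauses: 74 holes * C(75,2) = 74 * 2775 = 205350.
Total clauses = 75 + 205350 = 205425.

205425


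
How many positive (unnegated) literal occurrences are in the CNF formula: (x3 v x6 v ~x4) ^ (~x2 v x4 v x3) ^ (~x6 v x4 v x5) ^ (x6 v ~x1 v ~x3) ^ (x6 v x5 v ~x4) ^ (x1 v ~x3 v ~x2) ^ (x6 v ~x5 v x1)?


Scan each clause for unnegated literals.
Clause 1: 2 positive; Clause 2: 2 positive; Clause 3: 2 positive; Clause 4: 1 positive; Clause 5: 2 positive; Clause 6: 1 positive; Clause 7: 2 positive.
Total positive literal occurrences = 12.

12


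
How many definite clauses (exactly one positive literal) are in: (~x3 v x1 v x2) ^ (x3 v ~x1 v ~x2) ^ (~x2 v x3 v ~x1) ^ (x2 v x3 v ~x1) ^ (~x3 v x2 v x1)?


A definite clause has exactly one positive literal.
Clause 1: 2 positive -> not definite
Clause 2: 1 positive -> definite
Clause 3: 1 positive -> definite
Clause 4: 2 positive -> not definite
Clause 5: 2 positive -> not definite
Definite clause count = 2.

2


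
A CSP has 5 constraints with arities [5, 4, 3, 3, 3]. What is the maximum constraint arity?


The arities are: 5, 4, 3, 3, 3.
Scan for the maximum value.
Maximum arity = 5.

5


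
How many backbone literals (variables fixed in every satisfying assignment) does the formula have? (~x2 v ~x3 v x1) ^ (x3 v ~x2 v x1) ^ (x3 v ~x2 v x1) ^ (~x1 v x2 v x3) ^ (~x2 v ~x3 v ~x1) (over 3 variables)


Find all satisfying assignments: 4 model(s).
Check which variables have the same value in every model.
No variable is fixed across all models.
Backbone size = 0.

0


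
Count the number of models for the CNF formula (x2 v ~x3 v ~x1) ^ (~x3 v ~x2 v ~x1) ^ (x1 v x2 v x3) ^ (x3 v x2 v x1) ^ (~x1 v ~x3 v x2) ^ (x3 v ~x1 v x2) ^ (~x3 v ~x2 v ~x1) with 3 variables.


Enumerate all 8 truth assignments over 3 variables.
Test each against every clause.
Satisfying assignments found: 4.

4


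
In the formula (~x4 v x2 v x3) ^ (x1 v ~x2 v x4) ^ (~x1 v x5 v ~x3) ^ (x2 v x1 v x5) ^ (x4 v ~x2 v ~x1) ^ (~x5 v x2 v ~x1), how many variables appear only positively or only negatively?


A pure literal appears in only one polarity across all clauses.
No pure literals found.
Count = 0.

0


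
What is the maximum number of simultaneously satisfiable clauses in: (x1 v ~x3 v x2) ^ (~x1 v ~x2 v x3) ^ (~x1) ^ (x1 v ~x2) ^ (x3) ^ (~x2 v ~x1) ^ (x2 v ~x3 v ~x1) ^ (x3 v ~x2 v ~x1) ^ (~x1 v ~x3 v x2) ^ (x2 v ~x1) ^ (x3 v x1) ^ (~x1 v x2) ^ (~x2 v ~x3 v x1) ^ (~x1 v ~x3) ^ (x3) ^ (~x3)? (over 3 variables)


Enumerate all 8 truth assignments.
For each, count how many of the 16 clauses are satisfied.
The formula is not fully satisfiable, so the maximum is below 16.
Maximum simultaneously satisfiable clauses = 14.

14


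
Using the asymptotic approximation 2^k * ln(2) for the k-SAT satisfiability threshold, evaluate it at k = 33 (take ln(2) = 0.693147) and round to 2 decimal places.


Using the asymptotic formula: threshold ~ 2^k * ln(2).
2^33 = 8589934592.
8589934592 * 0.693147 = 5954087392.64.

5954087392.64


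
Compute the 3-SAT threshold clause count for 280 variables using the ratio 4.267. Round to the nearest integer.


The 3-SAT phase transition occurs at approximately 4.267 clauses per variable.
m = 4.267 * 280 = 1194.76.
Rounded to nearest integer: 1195.

1195


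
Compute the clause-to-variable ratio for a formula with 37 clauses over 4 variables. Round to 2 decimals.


Clause-to-variable ratio = clauses / variables.
37 / 4 = 9.25.

9.25


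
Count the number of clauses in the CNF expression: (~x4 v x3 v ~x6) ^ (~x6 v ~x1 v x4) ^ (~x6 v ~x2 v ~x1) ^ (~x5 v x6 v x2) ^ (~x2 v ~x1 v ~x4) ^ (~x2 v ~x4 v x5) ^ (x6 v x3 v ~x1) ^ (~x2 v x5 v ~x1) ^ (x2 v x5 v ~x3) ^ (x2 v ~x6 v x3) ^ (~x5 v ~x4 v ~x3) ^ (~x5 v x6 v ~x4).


Each group enclosed in parentheses joined by ^ is one clause.
Counting the conjuncts: 12 clauses.

12


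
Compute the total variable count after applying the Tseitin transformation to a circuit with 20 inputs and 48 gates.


The Tseitin transformation introduces one auxiliary variable per gate.
Total variables = inputs + gates = 20 + 48 = 68.

68


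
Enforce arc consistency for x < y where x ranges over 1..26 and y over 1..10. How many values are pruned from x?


For the constraint x < y, x needs a supporting value in y's domain.
x can be at most 9 (one less than y's maximum).
Valid x values from domain: 9 out of 26.
Pruned = 26 - 9 = 17.

17


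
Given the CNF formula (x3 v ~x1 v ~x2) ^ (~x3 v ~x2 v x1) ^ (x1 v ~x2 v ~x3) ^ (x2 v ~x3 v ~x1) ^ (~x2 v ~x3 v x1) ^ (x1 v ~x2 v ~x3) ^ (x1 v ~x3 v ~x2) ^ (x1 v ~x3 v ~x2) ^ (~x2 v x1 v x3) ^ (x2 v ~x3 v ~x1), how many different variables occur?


Identify each distinct variable in the formula.
Variables found: x1, x2, x3.
Total distinct variables = 3.

3


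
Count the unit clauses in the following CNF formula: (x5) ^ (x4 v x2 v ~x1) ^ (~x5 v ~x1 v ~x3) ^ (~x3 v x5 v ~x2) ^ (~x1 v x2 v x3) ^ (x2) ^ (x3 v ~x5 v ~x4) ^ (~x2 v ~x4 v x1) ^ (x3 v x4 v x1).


A unit clause contains exactly one literal.
Unit clauses found: (x5), (x2).
Count = 2.

2


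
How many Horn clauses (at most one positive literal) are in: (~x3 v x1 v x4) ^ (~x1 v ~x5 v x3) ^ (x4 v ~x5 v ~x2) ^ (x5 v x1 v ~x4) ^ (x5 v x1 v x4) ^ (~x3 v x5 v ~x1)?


A Horn clause has at most one positive literal.
Clause 1: 2 positive lit(s) -> not Horn
Clause 2: 1 positive lit(s) -> Horn
Clause 3: 1 positive lit(s) -> Horn
Clause 4: 2 positive lit(s) -> not Horn
Clause 5: 3 positive lit(s) -> not Horn
Clause 6: 1 positive lit(s) -> Horn
Total Horn clauses = 3.

3


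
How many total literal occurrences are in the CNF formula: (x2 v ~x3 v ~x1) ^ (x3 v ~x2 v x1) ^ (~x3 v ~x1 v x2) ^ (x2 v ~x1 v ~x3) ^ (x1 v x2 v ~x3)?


Clause lengths: 3, 3, 3, 3, 3.
Sum = 3 + 3 + 3 + 3 + 3 = 15.

15


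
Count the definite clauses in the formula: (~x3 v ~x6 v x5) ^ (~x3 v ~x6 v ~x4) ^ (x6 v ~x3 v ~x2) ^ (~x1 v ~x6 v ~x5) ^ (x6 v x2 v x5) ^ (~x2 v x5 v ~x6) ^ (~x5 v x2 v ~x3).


A definite clause has exactly one positive literal.
Clause 1: 1 positive -> definite
Clause 2: 0 positive -> not definite
Clause 3: 1 positive -> definite
Clause 4: 0 positive -> not definite
Clause 5: 3 positive -> not definite
Clause 6: 1 positive -> definite
Clause 7: 1 positive -> definite
Definite clause count = 4.

4


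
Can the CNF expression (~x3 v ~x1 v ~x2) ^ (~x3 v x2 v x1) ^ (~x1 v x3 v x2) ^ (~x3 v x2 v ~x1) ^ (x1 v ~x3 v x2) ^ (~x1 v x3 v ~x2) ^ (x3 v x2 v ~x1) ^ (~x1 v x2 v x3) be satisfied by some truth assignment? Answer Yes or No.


Check all 8 possible truth assignments.
Number of satisfying assignments found: 3.
The formula is satisfiable.

Yes


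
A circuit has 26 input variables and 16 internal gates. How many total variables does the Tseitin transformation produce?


The Tseitin transformation introduces one auxiliary variable per gate.
Total variables = inputs + gates = 26 + 16 = 42.

42


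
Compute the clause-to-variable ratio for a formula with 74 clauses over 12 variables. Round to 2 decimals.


Clause-to-variable ratio = clauses / variables.
74 / 12 = 6.17.

6.17


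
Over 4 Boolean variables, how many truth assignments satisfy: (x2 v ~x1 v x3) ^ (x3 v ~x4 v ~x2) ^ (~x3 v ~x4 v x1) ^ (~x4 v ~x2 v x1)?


Enumerate all 16 truth assignments over 4 variables.
Test each against every clause.
Satisfying assignments found: 10.

10


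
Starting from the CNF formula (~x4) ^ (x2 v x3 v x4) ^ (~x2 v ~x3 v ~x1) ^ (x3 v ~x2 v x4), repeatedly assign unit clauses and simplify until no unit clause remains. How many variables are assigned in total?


Unit propagation repeatedly assigns the literal in any unit clause, then simplifies.
Assignments in order: x4 = F.
No further unit clauses remain.
Total variables assigned = 1.

1


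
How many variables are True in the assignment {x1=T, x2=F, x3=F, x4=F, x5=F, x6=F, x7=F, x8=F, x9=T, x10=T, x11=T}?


The weight is the number of variables assigned True.
True variables: x1, x9, x10, x11.
Weight = 4.

4


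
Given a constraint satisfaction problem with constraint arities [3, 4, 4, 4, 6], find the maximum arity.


The arities are: 3, 4, 4, 4, 6.
Scan for the maximum value.
Maximum arity = 6.

6


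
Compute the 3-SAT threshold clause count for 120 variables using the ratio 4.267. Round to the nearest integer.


The 3-SAT phase transition occurs at approximately 4.267 clauses per variable.
m = 4.267 * 120 = 512.04.
Rounded to nearest integer: 512.

512


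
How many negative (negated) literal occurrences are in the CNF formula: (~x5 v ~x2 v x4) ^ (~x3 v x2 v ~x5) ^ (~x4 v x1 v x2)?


Scan each clause for negated literals.
Clause 1: 2 negative; Clause 2: 2 negative; Clause 3: 1 negative.
Total negative literal occurrences = 5.

5


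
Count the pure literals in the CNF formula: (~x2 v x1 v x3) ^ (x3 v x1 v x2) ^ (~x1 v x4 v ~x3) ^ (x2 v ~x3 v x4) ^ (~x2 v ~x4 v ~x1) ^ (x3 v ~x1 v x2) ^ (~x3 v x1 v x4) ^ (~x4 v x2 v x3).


A pure literal appears in only one polarity across all clauses.
No pure literals found.
Count = 0.

0


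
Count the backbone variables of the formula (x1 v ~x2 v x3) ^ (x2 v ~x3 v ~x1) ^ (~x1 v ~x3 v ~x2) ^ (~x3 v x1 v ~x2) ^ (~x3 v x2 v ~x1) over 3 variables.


Find all satisfying assignments: 4 model(s).
Check which variables have the same value in every model.
No variable is fixed across all models.
Backbone size = 0.

0


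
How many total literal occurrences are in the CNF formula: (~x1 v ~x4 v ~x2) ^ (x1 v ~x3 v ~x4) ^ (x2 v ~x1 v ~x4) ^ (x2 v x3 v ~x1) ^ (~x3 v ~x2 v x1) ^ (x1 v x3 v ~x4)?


Clause lengths: 3, 3, 3, 3, 3, 3.
Sum = 3 + 3 + 3 + 3 + 3 + 3 = 18.

18


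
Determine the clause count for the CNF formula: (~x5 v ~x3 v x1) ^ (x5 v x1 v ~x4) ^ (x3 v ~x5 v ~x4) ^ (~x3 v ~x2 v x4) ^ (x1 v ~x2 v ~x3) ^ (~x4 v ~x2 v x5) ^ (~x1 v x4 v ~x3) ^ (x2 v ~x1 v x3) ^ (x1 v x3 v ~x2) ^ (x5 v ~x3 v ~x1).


Each group enclosed in parentheses joined by ^ is one clause.
Counting the conjuncts: 10 clauses.

10


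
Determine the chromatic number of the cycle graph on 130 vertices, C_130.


A cycle on an even number of vertices is bipartite: alternate two colors around the cycle.
Since 130 is even, two colors suffice, and at least two are needed because the graph has edges.
Chromatic number = 2.

2


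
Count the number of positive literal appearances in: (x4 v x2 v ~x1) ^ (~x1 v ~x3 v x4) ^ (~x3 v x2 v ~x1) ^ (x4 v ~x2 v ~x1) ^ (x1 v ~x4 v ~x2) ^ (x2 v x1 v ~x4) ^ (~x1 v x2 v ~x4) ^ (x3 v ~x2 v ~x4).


Scan each clause for unnegated literals.
Clause 1: 2 positive; Clause 2: 1 positive; Clause 3: 1 positive; Clause 4: 1 positive; Clause 5: 1 positive; Clause 6: 2 positive; Clause 7: 1 positive; Clause 8: 1 positive.
Total positive literal occurrences = 10.

10


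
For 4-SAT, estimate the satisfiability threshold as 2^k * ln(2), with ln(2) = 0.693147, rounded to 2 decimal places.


Using the asymptotic formula: threshold ~ 2^k * ln(2).
2^4 = 16.
16 * 0.693147 = 11.09.

11.09


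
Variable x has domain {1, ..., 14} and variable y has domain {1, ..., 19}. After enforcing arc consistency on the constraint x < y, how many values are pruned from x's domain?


For the constraint x < y, x needs a supporting value in y's domain.
x can be at most 18 (one less than y's maximum).
Valid x values from domain: 14 out of 14.
Pruned = 14 - 14 = 0.

0


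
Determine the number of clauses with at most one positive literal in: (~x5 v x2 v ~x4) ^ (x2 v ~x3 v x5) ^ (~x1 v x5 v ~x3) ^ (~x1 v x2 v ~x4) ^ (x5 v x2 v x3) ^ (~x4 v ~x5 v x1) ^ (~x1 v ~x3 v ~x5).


A Horn clause has at most one positive literal.
Clause 1: 1 positive lit(s) -> Horn
Clause 2: 2 positive lit(s) -> not Horn
Clause 3: 1 positive lit(s) -> Horn
Clause 4: 1 positive lit(s) -> Horn
Clause 5: 3 positive lit(s) -> not Horn
Clause 6: 1 positive lit(s) -> Horn
Clause 7: 0 positive lit(s) -> Horn
Total Horn clauses = 5.

5


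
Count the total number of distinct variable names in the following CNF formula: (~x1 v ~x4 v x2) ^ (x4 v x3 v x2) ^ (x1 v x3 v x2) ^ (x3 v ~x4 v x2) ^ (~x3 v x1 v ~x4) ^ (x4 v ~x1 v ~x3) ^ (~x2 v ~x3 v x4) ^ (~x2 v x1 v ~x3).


Identify each distinct variable in the formula.
Variables found: x1, x2, x3, x4.
Total distinct variables = 4.

4


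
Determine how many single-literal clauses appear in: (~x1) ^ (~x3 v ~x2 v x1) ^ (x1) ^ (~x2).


A unit clause contains exactly one literal.
Unit clauses found: (~x1), (x1), (~x2).
Count = 3.

3


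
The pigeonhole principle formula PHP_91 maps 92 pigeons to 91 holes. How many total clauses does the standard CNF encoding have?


The PHP encoding has two parts:
1) At-least-one-hole clauses: 92 (one per pigeon, each with 91 literals).
2) At-most-one-pigeon-per-hole clauses: 91 holes * C(92,2) = 91 * 4186 = 380926.
Total clauses = 92 + 380926 = 381018.

381018


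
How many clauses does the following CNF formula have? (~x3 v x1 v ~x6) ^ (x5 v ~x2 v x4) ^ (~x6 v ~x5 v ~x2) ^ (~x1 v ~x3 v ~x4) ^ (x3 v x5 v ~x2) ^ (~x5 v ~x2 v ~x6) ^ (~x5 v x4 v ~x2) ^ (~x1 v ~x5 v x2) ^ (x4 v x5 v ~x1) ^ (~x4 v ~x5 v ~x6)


Each group enclosed in parentheses joined by ^ is one clause.
Counting the conjuncts: 10 clauses.

10


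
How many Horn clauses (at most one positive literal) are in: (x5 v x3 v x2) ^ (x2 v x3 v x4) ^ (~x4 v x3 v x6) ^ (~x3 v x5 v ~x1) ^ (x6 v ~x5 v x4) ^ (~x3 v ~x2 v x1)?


A Horn clause has at most one positive literal.
Clause 1: 3 positive lit(s) -> not Horn
Clause 2: 3 positive lit(s) -> not Horn
Clause 3: 2 positive lit(s) -> not Horn
Clause 4: 1 positive lit(s) -> Horn
Clause 5: 2 positive lit(s) -> not Horn
Clause 6: 1 positive lit(s) -> Horn
Total Horn clauses = 2.

2


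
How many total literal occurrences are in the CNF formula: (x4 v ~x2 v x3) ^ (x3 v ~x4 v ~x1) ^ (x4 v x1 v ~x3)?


Clause lengths: 3, 3, 3.
Sum = 3 + 3 + 3 = 9.

9


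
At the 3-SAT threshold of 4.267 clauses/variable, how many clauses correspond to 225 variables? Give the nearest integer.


The 3-SAT phase transition occurs at approximately 4.267 clauses per variable.
m = 4.267 * 225 = 960.075.
Rounded to nearest integer: 960.

960


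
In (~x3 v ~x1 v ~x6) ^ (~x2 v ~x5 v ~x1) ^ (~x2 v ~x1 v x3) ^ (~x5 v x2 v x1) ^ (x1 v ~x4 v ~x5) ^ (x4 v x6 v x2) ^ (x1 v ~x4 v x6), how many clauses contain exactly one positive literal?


A definite clause has exactly one positive literal.
Clause 1: 0 positive -> not definite
Clause 2: 0 positive -> not definite
Clause 3: 1 positive -> definite
Clause 4: 2 positive -> not definite
Clause 5: 1 positive -> definite
Clause 6: 3 positive -> not definite
Clause 7: 2 positive -> not definite
Definite clause count = 2.

2


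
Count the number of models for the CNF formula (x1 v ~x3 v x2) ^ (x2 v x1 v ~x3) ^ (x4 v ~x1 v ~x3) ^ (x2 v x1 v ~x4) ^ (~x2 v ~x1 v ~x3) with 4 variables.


Enumerate all 16 truth assignments over 4 variables.
Test each against every clause.
Satisfying assignments found: 10.

10


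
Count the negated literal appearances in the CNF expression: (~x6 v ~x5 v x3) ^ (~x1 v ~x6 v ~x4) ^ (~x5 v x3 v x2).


Scan each clause for negated literals.
Clause 1: 2 negative; Clause 2: 3 negative; Clause 3: 1 negative.
Total negative literal occurrences = 6.

6


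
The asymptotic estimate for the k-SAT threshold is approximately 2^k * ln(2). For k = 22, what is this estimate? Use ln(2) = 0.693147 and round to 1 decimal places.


Using the asymptotic formula: threshold ~ 2^k * ln(2).
2^22 = 4194304.
4194304 * 0.693147 = 2907269.2.

2907269.2


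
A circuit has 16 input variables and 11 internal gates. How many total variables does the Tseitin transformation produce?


The Tseitin transformation introduces one auxiliary variable per gate.
Total variables = inputs + gates = 16 + 11 = 27.

27


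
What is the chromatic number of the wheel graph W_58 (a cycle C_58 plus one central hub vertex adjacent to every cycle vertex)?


W_58 consists of the cycle C_58 together with a hub vertex adjacent to every cycle vertex.
The cycle C_58 needs 2 colors (even cycle -> 2).
The hub is adjacent to every cycle vertex, so it must receive a new color distinct from all of them.
Chromatic number = 2 + 1 = 3.

3


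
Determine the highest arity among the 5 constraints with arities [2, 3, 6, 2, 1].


The arities are: 2, 3, 6, 2, 1.
Scan for the maximum value.
Maximum arity = 6.

6


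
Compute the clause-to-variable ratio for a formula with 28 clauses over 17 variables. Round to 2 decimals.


Clause-to-variable ratio = clauses / variables.
28 / 17 = 1.65.

1.65


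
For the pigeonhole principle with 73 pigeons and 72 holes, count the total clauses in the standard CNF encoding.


The PHP encoding has two parts:
1) At-least-one-hole clauses: 73 (one per pigeon, each with 72 literals).
2) At-most-one-pigeon-per-hole clauses: 72 holes * C(73,2) = 72 * 2628 = 189216.
Total clauses = 73 + 189216 = 189289.

189289


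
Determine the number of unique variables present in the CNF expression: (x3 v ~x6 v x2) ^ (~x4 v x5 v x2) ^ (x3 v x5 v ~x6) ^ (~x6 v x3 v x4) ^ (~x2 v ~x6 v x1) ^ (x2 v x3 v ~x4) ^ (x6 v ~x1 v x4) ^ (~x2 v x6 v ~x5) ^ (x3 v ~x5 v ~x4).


Identify each distinct variable in the formula.
Variables found: x1, x2, x3, x4, x5, x6.
Total distinct variables = 6.

6


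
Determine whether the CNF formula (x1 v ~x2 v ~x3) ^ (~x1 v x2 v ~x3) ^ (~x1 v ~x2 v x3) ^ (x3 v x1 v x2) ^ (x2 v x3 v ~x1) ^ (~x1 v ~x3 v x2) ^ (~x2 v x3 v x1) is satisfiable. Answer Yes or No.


Check all 8 possible truth assignments.
Number of satisfying assignments found: 2.
The formula is satisfiable.

Yes


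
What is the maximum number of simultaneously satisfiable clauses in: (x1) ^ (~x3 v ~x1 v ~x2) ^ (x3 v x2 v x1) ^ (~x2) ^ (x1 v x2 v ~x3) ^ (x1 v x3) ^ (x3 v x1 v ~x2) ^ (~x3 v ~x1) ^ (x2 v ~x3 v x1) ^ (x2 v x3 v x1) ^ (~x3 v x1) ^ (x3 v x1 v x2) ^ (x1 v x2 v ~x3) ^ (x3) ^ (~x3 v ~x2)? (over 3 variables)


Enumerate all 8 truth assignments.
For each, count how many of the 15 clauses are satisfied.
The formula is not fully satisfiable, so the maximum is below 15.
Maximum simultaneously satisfiable clauses = 14.

14


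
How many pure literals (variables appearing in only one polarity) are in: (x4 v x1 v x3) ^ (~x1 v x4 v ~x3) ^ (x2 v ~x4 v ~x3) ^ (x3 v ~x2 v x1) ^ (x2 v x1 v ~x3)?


A pure literal appears in only one polarity across all clauses.
No pure literals found.
Count = 0.

0


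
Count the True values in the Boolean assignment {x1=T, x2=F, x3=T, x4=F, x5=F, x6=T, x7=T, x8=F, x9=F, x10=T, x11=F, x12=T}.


The weight is the number of variables assigned True.
True variables: x1, x3, x6, x7, x10, x12.
Weight = 6.

6


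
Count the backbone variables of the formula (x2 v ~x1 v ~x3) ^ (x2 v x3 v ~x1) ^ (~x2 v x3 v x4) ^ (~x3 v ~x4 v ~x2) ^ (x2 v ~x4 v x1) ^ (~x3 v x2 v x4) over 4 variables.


Find all satisfying assignments: 5 model(s).
Check which variables have the same value in every model.
No variable is fixed across all models.
Backbone size = 0.

0
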